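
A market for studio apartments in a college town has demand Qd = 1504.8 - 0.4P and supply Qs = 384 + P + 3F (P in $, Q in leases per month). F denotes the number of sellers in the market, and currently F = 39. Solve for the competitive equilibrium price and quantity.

P* = 717, Q* = 1218

With F = 39, supply is Qs = 501 + P.
Set Qd = Qs: 1504.8 - 0.4P = 501 + P, so 1003.8 = 1.4P and P* = 717.
From the demand curve, Q* = 1504.8 - 0.4(717) = 1218.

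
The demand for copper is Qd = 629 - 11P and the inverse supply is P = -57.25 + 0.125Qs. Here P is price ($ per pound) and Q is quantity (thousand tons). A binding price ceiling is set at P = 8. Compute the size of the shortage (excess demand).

Shortage = 19

Inverting to quantity form: Qs = 458 + 8P.
Evaluating both curves at the ceiling price 8 gives Qd = 541, Qs = 522.
Shortage = Qd - Qs = 541 - 522 = 19.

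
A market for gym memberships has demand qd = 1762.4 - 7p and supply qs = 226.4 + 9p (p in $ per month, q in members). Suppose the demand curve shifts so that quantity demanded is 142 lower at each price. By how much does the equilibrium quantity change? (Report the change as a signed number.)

Set qd = qs: 1762.4 - 7p = 226.4 + 9p, so 1536 = 16p and p* = 96.
Substitute back: q* = 1762.4 - 7(96) = 1090.4.
After the shift, demand is qd = 1620.4 - 7p.
New equilibrium: 1394 = 16p, so p = 87.125 and q = 1010.525.
Δq = 1010.525 - 1090.4 = -79.875.

Δq = -79.875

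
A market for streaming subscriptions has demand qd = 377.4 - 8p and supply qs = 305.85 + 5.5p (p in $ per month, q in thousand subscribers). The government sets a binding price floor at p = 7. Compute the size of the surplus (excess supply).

At p = 7: qd = 321.4 and qs = 344.35.
Surplus = qs - qd = 344.35 - 321.4 = 22.95.

Surplus = 22.95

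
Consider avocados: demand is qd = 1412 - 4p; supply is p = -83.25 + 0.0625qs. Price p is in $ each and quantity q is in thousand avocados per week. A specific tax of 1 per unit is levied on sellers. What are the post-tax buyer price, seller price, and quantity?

p_b = 4.8, p_s = 3.8, q = 1392.8

Solving each curve for q: qs = 1332 + 16p.
The tax drives a wedge p_b - p_s = 1. Substituting p_s = p_b - 1 into supply: qs = 1316 + 16p_b.
Market clearing requires 1412 - 4p_b = 1316 + 16p_b; hence 96 = 20p_b and p_b = 4.8.
Then p_s = 4.8 - 1 = 3.8 and q = 1412 - 4(4.8) = 1392.8.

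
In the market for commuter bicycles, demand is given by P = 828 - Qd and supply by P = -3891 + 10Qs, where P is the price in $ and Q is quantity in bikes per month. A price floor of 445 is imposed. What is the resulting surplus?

Surplus = 50.6

In direct form, Qd = 828 - P and Qs = 389.1 + 0.1P.
Evaluating both curves at the floor price 445 gives Qd = 383, Qs = 433.6.
Surplus = Qs - Qd = 433.6 - 383 = 50.6.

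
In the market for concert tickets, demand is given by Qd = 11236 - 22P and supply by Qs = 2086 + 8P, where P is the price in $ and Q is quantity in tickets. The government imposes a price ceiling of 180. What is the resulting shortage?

Evaluating both curves at the ceiling price 180 gives Qd = 7276, Qs = 3526.
Shortage = Qd - Qs = 7276 - 3526 = 3750.

Shortage = 3750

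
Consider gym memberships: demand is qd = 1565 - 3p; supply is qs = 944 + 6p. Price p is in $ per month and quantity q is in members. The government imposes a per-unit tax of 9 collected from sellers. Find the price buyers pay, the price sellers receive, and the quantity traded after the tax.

p_b = 75, p_s = 66, q = 1340

With a tax of 9 on sellers, they supply based on the net price p_s = p_b - 9, so qs = 890 + 6p_b.
Equate demand and the shifted supply: 1565 - 3p_b = 890 + 6p_b, giving 9p_b = 675, so p_b = 75.
So p_s = 66 and the quantity traded is q = 1565 - 3(75) = 1340.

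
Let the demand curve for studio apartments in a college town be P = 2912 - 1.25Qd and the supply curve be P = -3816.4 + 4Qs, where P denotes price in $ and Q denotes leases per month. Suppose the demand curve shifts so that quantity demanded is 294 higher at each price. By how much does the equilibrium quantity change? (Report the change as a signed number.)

Solving each curve for Q: Qd = 2329.6 - 0.8P and Qs = 954.1 + 0.25P.
Set Qd = Qs: 2329.6 - 0.8P = 954.1 + 0.25P, so 1375.5 = 1.05P and P* = 1310.
Plugging P* into demand: Q* = 2329.6 - 0.8(1310) = 1281.6.
After the shift, demand is Qd = 2623.6 - 0.8P.
The new intersection has 1669.5 = 1.05P, i.e. P = 1590, Q = 1351.6.
ΔQ = 1351.6 - 1281.6 = 70.

ΔQ = 70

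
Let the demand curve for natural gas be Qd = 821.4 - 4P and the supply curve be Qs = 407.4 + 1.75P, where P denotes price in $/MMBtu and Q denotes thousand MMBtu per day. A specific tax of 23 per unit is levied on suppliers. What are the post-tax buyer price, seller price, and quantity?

The tax drives a wedge P_b - P_s = 23. Substituting P_s = P_b - 23 into supply: Qs = 367.15 + 1.75P_b.
Set Qd = Qs: 821.4 - 4P_b = 367.15 + 1.75P_b, so 454.25 = 5.75P_b and P_b = 79.
So P_s = 56 and the quantity traded is Q = 821.4 - 4(79) = 505.4.

P_b = 79, P_s = 56, Q = 505.4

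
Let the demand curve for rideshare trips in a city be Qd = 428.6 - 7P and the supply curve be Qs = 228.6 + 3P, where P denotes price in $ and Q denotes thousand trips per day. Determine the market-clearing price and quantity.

P* = 20, Q* = 288.6

Set Qd = Qs: 428.6 - 7P = 228.6 + 3P, so 200 = 10P and P* = 20.
Then Q* = 428.6 - 7(20) = 288.6.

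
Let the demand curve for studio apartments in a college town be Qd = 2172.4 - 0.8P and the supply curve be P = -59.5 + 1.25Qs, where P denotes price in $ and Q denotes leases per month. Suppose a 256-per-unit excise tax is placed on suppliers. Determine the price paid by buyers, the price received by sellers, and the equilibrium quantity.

P_b = 1456, P_s = 1200, Q = 1007.6

Rewriting in direct form: Qs = 47.6 + 0.8P.
Suppliers keep P_s = P_b - 256 per unit, so supply in terms of the buyer price is Qs = -157.2 + 0.8P_b.
Set Qd = Qs: 2172.4 - 0.8P_b = -157.2 + 0.8P_b, so 2329.6 = 1.6P_b and P_b = 1456.
Then P_s = 1456 - 256 = 1200 and Q = 2172.4 - 0.8(1456) = 1007.6.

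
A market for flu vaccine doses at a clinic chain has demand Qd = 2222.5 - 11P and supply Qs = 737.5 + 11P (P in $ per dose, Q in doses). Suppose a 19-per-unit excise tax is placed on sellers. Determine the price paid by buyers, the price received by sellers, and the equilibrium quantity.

With a tax of 19 on sellers, they supply based on the net price P_s = P_b - 19, so Qs = 528.5 + 11P_b.
Set Qd = Qs: 2222.5 - 11P_b = 528.5 + 11P_b, so 1694 = 22P_b and P_b = 77.
So P_s = 58 and the quantity traded is Q = 2222.5 - 11(77) = 1375.5.

P_b = 77, P_s = 58, Q = 1375.5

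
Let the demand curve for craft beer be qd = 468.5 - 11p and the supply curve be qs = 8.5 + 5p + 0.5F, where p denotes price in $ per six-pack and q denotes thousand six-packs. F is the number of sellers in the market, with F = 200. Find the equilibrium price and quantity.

p* = 22.5, q* = 221

With F = 200, supply is qs = 108.5 + 5p.
Set qd = qs: 468.5 - 11p = 108.5 + 5p, so 360 = 16p and p* = 22.5.
From the demand curve, q* = 468.5 - 11(22.5) = 221.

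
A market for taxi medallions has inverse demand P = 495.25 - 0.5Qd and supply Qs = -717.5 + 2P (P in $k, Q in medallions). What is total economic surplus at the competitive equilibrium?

Total surplus = 9316.125

In direct form, Qd = 990.5 - 2P.
The market clears where 990.5 - 2P = -717.5 + 2P. Rearranging, 4P = 1708, hence P* = 427.
From the demand curve, Q* = 990.5 - 2(427) = 136.5.
Demand choke price = 495.25; supply choke price = 358.75. CS = ½(495.25 - 427)(136.5) = 4658.0625; PS = ½(427 - 358.75)(136.5) = 4658.0625. Total surplus = 9316.125.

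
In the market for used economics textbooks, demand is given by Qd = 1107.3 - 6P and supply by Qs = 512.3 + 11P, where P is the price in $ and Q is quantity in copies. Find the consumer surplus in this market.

Consumer surplus = 67095.6075

Equating demand and supply, 1107.3 - 6P = 512.3 + 11P gives 17P = 595, so P* = 35.
Plugging P* into demand: Q* = 1107.3 - 6(35) = 897.3.
Demand choke price (Qd = 0): P = 1107.3/6 = 184.55. Consumer surplus = ½ × (184.55 - 35) × 897.3 = 67095.6075.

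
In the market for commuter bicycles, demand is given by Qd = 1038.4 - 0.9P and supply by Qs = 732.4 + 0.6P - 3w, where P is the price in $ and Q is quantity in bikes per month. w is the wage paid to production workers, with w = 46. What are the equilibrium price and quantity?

With w = 46, supply is Qs = 594.4 + 0.6P.
At equilibrium Qd = Qs, so 1038.4 - 0.9P = 594.4 + 0.6P; collecting terms, 444 = 1.5P and P* = 296.
From the demand curve, Q* = 1038.4 - 0.9(296) = 772.

P* = 296, Q* = 772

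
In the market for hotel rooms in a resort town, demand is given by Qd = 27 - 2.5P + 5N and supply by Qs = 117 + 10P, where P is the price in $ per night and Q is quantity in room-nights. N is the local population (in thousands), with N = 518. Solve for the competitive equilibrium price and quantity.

P* = 200, Q* = 2117

With N = 518, demand is Qd = 2617 - 2.5P.
The market clears where 2617 - 2.5P = 117 + 10P. Rearranging, 12.5P = 2500, hence P* = 200.
Substitute back: Q* = 2617 - 2.5(200) = 2117.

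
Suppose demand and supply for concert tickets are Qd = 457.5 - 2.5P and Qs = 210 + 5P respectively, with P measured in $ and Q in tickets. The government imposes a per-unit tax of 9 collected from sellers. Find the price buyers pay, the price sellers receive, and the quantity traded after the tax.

P_b = 39, P_s = 30, Q = 360

With a tax of 9 on sellers, they supply based on the net price P_s = P_b - 9, so Qs = 165 + 5P_b.
Market clearing requires 457.5 - 2.5P_b = 165 + 5P_b; hence 292.5 = 7.5P_b and P_b = 39.
Then P_s = 39 - 9 = 30 and Q = 457.5 - 2.5(39) = 360.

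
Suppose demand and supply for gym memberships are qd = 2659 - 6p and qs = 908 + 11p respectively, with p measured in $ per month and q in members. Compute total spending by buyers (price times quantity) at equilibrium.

Total spending by buyers = 210223

Equating demand and supply, 2659 - 6p = 908 + 11p gives 17p = 1751, so p* = 103.
From the demand curve, q* = 2659 - 6(103) = 2041.
Total spending by buyers = p* × q* = 103 × 2041 = 210223.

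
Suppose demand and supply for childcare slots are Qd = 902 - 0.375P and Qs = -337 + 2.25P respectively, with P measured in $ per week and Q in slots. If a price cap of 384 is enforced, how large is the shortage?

Shortage = 231

At P = 384: Qd = 758 and Qs = 527.
Shortage = Qd - Qs = 758 - 527 = 231.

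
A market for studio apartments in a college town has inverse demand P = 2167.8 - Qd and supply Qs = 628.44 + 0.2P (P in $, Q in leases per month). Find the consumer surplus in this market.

Consumer surplus = 391612.5

Solving each curve for Q: Qd = 2167.8 - P.
At equilibrium Qd = Qs, so 2167.8 - P = 628.44 + 0.2P; collecting terms, 1539.36 = 1.2P and P* = 1282.8.
Plugging P* into demand: Q* = 2167.8 - 1282.8 = 885.
Demand choke price (Qd = 0): P = 2167.8. Consumer surplus = ½ × (2167.8 - 1282.8) × 885 = 391612.5.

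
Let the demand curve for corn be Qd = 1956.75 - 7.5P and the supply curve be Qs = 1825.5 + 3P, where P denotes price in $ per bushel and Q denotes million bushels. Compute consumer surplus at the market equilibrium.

At equilibrium Qd = Qs, so 1956.75 - 7.5P = 1825.5 + 3P; collecting terms, 131.25 = 10.5P and P* = 12.5.
Substitute back: Q* = 1956.75 - 7.5(12.5) = 1863.
Demand choke price (Qd = 0): P = 1956.75/7.5 = 260.9. Consumer surplus = ½ × (260.9 - 12.5) × 1863 = 231384.6.

Consumer surplus = 231384.6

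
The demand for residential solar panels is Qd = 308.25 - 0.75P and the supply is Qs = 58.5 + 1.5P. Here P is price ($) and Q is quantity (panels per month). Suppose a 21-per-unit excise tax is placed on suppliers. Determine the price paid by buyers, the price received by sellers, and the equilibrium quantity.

P_b = 125, P_s = 104, Q = 214.5

The tax drives a wedge P_b - P_s = 21. Substituting P_s = P_b - 21 into supply: Qs = 27 + 1.5P_b.
Market clearing requires 308.25 - 0.75P_b = 27 + 1.5P_b; hence 281.25 = 2.25P_b and P_b = 125.
Then P_s = 125 - 21 = 104 and Q = 308.25 - 0.75(125) = 214.5.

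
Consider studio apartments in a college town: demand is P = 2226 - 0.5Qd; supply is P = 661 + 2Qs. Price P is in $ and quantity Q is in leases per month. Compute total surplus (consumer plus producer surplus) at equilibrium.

Solving each curve for Q: Qd = 4452 - 2P and Qs = -330.5 + 0.5P.
Set Qd = Qs: 4452 - 2P = -330.5 + 0.5P, so 4782.5 = 2.5P and P* = 1913.
Then Q* = 4452 - 2(1913) = 626.
Demand choke price = 2226; supply choke price = 661. CS = ½(2226 - 1913)(626) = 97969; PS = ½(1913 - 661)(626) = 391876. Total surplus = 489845.

Total surplus = 489845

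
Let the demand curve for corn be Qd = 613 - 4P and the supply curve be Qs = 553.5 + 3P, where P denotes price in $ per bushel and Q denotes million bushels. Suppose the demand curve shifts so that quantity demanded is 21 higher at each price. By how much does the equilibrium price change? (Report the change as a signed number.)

ΔP = 3

The market clears where 613 - 4P = 553.5 + 3P. Rearranging, 7P = 59.5, hence P* = 8.5.
Substitute back: Q* = 613 - 4(8.5) = 579.
After the shift, demand is Qd = 634 - 4P.
The new intersection has 80.5 = 7P, i.e. P = 11.5, Q = 588.
ΔP = 11.5 - 8.5 = 3.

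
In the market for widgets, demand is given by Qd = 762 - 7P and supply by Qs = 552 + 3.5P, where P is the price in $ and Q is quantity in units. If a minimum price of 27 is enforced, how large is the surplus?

Surplus = 73.5

At P = 27: Qd = 573 and Qs = 646.5.
Surplus = Qs - Qd = 646.5 - 573 = 73.5.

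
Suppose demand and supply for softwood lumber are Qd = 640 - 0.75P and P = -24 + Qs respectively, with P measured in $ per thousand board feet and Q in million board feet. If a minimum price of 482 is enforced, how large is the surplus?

Rewriting in direct form: Qs = 24 + P.
Evaluating both curves at the floor price 482 gives Qd = 278.5, Qs = 506.
Surplus = Qs - Qd = 506 - 278.5 = 227.5.

Surplus = 227.5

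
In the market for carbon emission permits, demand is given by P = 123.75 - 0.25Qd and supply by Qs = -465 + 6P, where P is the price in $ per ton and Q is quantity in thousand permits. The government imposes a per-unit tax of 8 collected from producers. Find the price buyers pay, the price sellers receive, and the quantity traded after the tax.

P_b = 100.8, P_s = 92.8, Q = 91.8

Inverting to quantity form: Qd = 495 - 4P.
Producers keep P_s = P_b - 8 per unit, so supply in terms of the buyer price is Qs = -513 + 6P_b.
Set Qd = Qs: 495 - 4P_b = -513 + 6P_b, so 1008 = 10P_b and P_b = 100.8.
So P_s = 92.8 and the quantity traded is Q = 495 - 4(100.8) = 91.8.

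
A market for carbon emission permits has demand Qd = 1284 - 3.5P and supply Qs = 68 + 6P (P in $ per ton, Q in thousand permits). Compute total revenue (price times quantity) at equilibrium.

At equilibrium Qd = Qs, so 1284 - 3.5P = 68 + 6P; collecting terms, 1216 = 9.5P and P* = 128.
Plugging P* into demand: Q* = 1284 - 3.5(128) = 836.
Total revenue = P* × Q* = 128 × 836 = 107008.

Total revenue = 107008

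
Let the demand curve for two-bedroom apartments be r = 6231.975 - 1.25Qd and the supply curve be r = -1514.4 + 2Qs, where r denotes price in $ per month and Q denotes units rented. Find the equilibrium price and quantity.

r* = 3252.6, Q* = 2383.5

Rewriting in direct form: Qd = 4985.58 - 0.8r and Qs = 757.2 + 0.5r.
The market clears where 4985.58 - 0.8r = 757.2 + 0.5r. Rearranging, 1.3r = 4228.38, hence r* = 3252.6.
Substitute back: Q* = 4985.58 - 0.8(3252.6) = 2383.5.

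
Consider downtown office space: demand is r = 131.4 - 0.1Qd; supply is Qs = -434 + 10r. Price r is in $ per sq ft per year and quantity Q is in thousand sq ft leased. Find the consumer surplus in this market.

Solving each curve for Q: Qd = 1314 - 10r.
The market clears where 1314 - 10r = -434 + 10r. Rearranging, 20r = 1748, hence r* = 87.4.
Substitute back: Q* = 1314 - 10(87.4) = 440.
Demand choke price (Qd = 0): r = 1314/10 = 131.4. Consumer surplus = ½ × (131.4 - 87.4) × 440 = 9680.

Consumer surplus = 9680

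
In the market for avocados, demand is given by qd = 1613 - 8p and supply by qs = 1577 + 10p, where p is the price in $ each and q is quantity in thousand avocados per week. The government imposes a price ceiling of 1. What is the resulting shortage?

Shortage = 18

With p fixed at 1, quantity demanded is 1605 and quantity supplied is 1587.
Shortage = qd - qs = 1605 - 1587 = 18.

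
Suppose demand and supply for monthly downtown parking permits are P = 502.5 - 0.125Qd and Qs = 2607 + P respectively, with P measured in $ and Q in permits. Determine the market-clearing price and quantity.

P* = 157, Q* = 2764

Solving each curve for Q: Qd = 4020 - 8P.
At equilibrium Qd = Qs, so 4020 - 8P = 2607 + P; collecting terms, 1413 = 9P and P* = 157.
From the demand curve, Q* = 4020 - 8(157) = 2764.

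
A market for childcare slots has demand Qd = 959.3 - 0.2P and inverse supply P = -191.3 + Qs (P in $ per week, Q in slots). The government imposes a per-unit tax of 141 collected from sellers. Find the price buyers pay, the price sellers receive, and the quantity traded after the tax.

P_b = 757.5, P_s = 616.5, Q = 807.8

Solving each curve for Q: Qs = 191.3 + P.
With a tax of 141 on sellers, they supply based on the net price P_s = P_b - 141, so Qs = 50.3 + P_b.
Equate demand and the shifted supply: 959.3 - 0.2P_b = 50.3 + P_b, giving 1.2P_b = 909, so P_b = 757.5.
So P_s = 616.5 and the quantity traded is Q = 959.3 - 0.2(757.5) = 807.8.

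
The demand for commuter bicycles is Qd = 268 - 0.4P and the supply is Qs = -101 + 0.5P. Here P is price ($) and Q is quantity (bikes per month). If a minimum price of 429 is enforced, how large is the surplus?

Surplus = 17.1

With P fixed at 429, quantity demanded is 96.4 and quantity supplied is 113.5.
Surplus = Qs - Qd = 113.5 - 96.4 = 17.1.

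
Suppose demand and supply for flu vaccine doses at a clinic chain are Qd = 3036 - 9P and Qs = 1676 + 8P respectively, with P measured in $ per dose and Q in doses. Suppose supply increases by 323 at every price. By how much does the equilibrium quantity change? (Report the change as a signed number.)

ΔQ = 171

The market clears where 3036 - 9P = 1676 + 8P. Rearranging, 17P = 1360, hence P* = 80.
Plugging P* into demand: Q* = 3036 - 9(80) = 2316.
After the shift, supply is Qs = 1999 + 8P.
Re-solving, 17P = 1037 gives P = 61 and Q = 2487.
ΔQ = 2487 - 2316 = 171.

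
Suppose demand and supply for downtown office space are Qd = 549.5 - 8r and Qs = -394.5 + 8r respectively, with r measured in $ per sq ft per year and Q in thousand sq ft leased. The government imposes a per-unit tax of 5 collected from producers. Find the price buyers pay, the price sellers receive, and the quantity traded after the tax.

The tax drives a wedge r_b - r_s = 5. Substituting r_s = r_b - 5 into supply: Qs = -434.5 + 8r_b.
Equate demand and the shifted supply: 549.5 - 8r_b = -434.5 + 8r_b, giving 16r_b = 984, so r_b = 61.5.
Then r_s = 61.5 - 5 = 56.5 and Q = 549.5 - 8(61.5) = 57.5.

r_b = 61.5, r_s = 56.5, Q = 57.5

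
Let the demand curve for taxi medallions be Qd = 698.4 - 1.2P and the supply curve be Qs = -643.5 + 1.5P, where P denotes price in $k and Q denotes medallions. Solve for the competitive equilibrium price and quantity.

Equating demand and supply, 698.4 - 1.2P = -643.5 + 1.5P gives 2.7P = 1341.9, so P* = 497.
Then Q* = 698.4 - 1.2(497) = 102.

P* = 497, Q* = 102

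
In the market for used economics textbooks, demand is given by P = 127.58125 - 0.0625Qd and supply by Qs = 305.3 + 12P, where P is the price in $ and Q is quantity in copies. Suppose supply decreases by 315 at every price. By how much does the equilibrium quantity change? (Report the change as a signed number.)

Rewriting in direct form: Qd = 2041.3 - 16P.
The market clears where 2041.3 - 16P = 305.3 + 12P. Rearranging, 28P = 1736, hence P* = 62.
From the demand curve, Q* = 2041.3 - 16(62) = 1049.3.
After the shift, supply is Qs = -9.7 + 12P.
The new intersection has 2051 = 28P, i.e. P = 73.25, Q = 869.3.
ΔQ = 869.3 - 1049.3 = -180.

ΔQ = -180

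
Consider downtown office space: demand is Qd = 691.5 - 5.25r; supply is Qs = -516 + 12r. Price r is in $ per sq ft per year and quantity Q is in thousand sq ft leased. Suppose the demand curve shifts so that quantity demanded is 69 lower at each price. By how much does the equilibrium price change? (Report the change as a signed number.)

Δr = -4

At equilibrium Qd = Qs, so 691.5 - 5.25r = -516 + 12r; collecting terms, 1207.5 = 17.25r and r* = 70.
Substitute back: Q* = 691.5 - 5.25(70) = 324.
After the shift, demand is Qd = 622.5 - 5.25r.
The new intersection has 1138.5 = 17.25r, i.e. r = 66, Q = 276.
Δr = 66 - 70 = -4.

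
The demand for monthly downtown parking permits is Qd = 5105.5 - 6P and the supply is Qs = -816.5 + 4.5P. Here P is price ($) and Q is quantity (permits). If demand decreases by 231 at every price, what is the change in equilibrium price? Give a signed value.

Set Qd = Qs: 5105.5 - 6P = -816.5 + 4.5P, so 5922 = 10.5P and P* = 564.
Plugging P* into demand: Q* = 5105.5 - 6(564) = 1721.5.
After the shift, demand is Qd = 4874.5 - 6P.
New equilibrium: 5691 = 10.5P, so P = 542 and Q = 1622.5.
ΔP = 542 - 564 = -22.

ΔP = -22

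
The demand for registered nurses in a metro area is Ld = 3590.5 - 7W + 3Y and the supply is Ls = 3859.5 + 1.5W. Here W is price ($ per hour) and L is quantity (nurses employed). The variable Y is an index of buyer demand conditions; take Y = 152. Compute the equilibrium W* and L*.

With Y = 152, demand is Ld = 4046.5 - 7W.
Set Ld = Ls: 4046.5 - 7W = 3859.5 + 1.5W, so 187 = 8.5W and W* = 22.
Then L* = 4046.5 - 7(22) = 3892.5.

W* = 22, L* = 3892.5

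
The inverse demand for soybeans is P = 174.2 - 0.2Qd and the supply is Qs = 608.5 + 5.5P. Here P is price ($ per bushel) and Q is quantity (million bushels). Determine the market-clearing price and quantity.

P* = 25, Q* = 746

Rewriting in direct form: Qd = 871 - 5P.
Set Qd = Qs: 871 - 5P = 608.5 + 5.5P, so 262.5 = 10.5P and P* = 25.
Substitute back: Q* = 871 - 5(25) = 746.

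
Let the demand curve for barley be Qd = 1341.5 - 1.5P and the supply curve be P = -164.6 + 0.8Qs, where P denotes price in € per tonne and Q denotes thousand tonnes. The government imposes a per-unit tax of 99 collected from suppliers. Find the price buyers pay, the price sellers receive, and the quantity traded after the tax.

Rewriting in direct form: Qs = 205.75 + 1.25P.
With a tax of 99 on suppliers, they supply based on the net price P_s = P_b - 99, so Qs = 82 + 1.25P_b.
Equate demand and the shifted supply: 1341.5 - 1.5P_b = 82 + 1.25P_b, giving 2.75P_b = 1259.5, so P_b = 458.
So P_s = 359 and the quantity traded is Q = 1341.5 - 1.5(458) = 654.5.

P_b = 458, P_s = 359, Q = 654.5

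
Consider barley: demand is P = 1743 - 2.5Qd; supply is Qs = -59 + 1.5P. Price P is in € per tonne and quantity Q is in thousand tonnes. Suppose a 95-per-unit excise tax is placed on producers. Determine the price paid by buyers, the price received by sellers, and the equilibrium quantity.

Rewriting in direct form: Qd = 697.2 - 0.4P.
The tax drives a wedge P_b - P_s = 95. Substituting P_s = P_b - 95 into supply: Qs = -201.5 + 1.5P_b.
Equate demand and the shifted supply: 697.2 - 0.4P_b = -201.5 + 1.5P_b, giving 1.9P_b = 898.7, so P_b = 473.
Then P_s = 473 - 95 = 378 and Q = 697.2 - 0.4(473) = 508.

P_b = 473, P_s = 378, Q = 508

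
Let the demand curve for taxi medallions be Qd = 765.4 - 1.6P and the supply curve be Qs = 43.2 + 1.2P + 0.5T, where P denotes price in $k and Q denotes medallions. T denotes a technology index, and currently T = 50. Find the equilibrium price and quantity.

P* = 249, Q* = 367

With T = 50, supply is Qs = 68.2 + 1.2P.
Set Qd = Qs: 765.4 - 1.6P = 68.2 + 1.2P, so 697.2 = 2.8P and P* = 249.
Plugging P* into demand: Q* = 765.4 - 1.6(249) = 367.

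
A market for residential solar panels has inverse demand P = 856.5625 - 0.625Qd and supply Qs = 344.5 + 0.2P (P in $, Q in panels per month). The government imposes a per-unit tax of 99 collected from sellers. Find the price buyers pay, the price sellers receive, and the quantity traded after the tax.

P_b = 581, P_s = 482, Q = 440.9

Solving each curve for Q: Qd = 1370.5 - 1.6P.
Sellers keep P_s = P_b - 99 per unit, so supply in terms of the buyer price is Qs = 324.7 + 0.2P_b.
Market clearing requires 1370.5 - 1.6P_b = 324.7 + 0.2P_b; hence 1045.8 = 1.8P_b and P_b = 581.
Then P_s = 581 - 99 = 482 and Q = 1370.5 - 1.6(581) = 440.9.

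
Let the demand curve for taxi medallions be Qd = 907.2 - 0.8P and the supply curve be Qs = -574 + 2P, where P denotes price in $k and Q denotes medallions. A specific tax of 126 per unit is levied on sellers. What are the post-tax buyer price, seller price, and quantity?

P_b = 619, P_s = 493, Q = 412

Sellers keep P_s = P_b - 126 per unit, so supply in terms of the buyer price is Qs = -826 + 2P_b.
Set Qd = Qs: 907.2 - 0.8P_b = -826 + 2P_b, so 1733.2 = 2.8P_b and P_b = 619.
So P_s = 493 and the quantity traded is Q = 907.2 - 0.8(619) = 412.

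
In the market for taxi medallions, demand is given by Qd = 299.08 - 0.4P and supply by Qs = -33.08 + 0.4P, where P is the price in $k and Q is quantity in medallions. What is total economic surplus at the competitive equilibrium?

The market clears where 299.08 - 0.4P = -33.08 + 0.4P. Rearranging, 0.8P = 332.16, hence P* = 415.2.
Then Q* = 299.08 - 0.4(415.2) = 133.
Demand choke price = 747.7; supply choke price = 82.7. CS = ½(747.7 - 415.2)(133) = 22111.25; PS = ½(415.2 - 82.7)(133) = 22111.25. Total surplus = 44222.5.

Total surplus = 44222.5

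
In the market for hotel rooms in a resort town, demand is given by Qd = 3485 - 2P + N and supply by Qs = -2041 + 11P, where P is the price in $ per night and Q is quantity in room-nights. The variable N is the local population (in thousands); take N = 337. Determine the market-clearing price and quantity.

With N = 337, demand is Qd = 3822 - 2P.
The market clears where 3822 - 2P = -2041 + 11P. Rearranging, 13P = 5863, hence P* = 451.
Substitute back: Q* = 3822 - 2(451) = 2920.

P* = 451, Q* = 2920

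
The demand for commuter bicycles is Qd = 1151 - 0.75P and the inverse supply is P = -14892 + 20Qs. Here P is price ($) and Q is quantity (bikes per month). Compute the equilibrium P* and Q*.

P* = 508, Q* = 770

In direct form, Qs = 744.6 + 0.05P.
The market clears where 1151 - 0.75P = 744.6 + 0.05P. Rearranging, 0.8P = 406.4, hence P* = 508.
Plugging P* into demand: Q* = 1151 - 0.75(508) = 770.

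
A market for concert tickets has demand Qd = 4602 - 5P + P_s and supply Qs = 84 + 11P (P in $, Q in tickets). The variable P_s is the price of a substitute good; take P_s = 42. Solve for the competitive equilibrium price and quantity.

P* = 285, Q* = 3219

With P_s = 42, demand is Qd = 4644 - 5P.
At equilibrium Qd = Qs, so 4644 - 5P = 84 + 11P; collecting terms, 4560 = 16P and P* = 285.
Plugging P* into demand: Q* = 4644 - 5(285) = 3219.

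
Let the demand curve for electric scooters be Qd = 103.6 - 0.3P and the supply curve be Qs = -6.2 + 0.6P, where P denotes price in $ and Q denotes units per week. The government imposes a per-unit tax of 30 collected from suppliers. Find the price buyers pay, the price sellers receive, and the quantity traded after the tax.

The tax drives a wedge P_b - P_s = 30. Substituting P_s = P_b - 30 into supply: Qs = -24.2 + 0.6P_b.
Market clearing requires 103.6 - 0.3P_b = -24.2 + 0.6P_b; hence 127.8 = 0.9P_b and P_b = 142.
Then P_s = 142 - 30 = 112 and Q = 103.6 - 0.3(142) = 61.

P_b = 142, P_s = 112, Q = 61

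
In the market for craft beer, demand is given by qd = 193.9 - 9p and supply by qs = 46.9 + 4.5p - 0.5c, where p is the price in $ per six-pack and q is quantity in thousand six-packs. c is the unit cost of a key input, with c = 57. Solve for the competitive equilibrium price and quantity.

With c = 57, supply is qs = 18.4 + 4.5p.
At equilibrium qd = qs, so 193.9 - 9p = 18.4 + 4.5p; collecting terms, 175.5 = 13.5p and p* = 13.
Plugging p* into demand: q* = 193.9 - 9(13) = 76.9.

p* = 13, q* = 76.9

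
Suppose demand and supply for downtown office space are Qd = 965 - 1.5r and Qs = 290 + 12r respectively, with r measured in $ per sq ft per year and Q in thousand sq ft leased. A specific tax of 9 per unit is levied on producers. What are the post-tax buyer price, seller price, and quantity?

With a tax of 9 on producers, they supply based on the net price r_s = r_b - 9, so Qs = 182 + 12r_b.
Market clearing requires 965 - 1.5r_b = 182 + 12r_b; hence 783 = 13.5r_b and r_b = 58.
So r_s = 49 and the quantity traded is Q = 965 - 1.5(58) = 878.

r_b = 58, r_s = 49, Q = 878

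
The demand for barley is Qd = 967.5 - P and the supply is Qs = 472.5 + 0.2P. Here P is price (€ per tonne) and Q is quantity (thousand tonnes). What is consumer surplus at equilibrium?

Consumer surplus = 154012.5

Set Qd = Qs: 967.5 - P = 472.5 + 0.2P, so 495 = 1.2P and P* = 412.5.
Plugging P* into demand: Q* = 967.5 - 412.5 = 555.
Demand choke price (Qd = 0): P = 967.5. Consumer surplus = ½ × (967.5 - 412.5) × 555 = 154012.5.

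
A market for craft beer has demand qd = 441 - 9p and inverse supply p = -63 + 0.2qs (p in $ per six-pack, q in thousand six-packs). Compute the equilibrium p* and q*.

p* = 9, q* = 360

Rewriting in direct form: qs = 315 + 5p.
At equilibrium qd = qs, so 441 - 9p = 315 + 5p; collecting terms, 126 = 14p and p* = 9.
Plugging p* into demand: q* = 441 - 9(9) = 360.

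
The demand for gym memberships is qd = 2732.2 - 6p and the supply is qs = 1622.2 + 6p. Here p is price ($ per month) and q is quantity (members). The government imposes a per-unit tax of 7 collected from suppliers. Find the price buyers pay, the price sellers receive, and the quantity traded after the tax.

p_b = 96, p_s = 89, q = 2156.2

Suppliers keep p_s = p_b - 7 per unit, so supply in terms of the buyer price is qs = 1580.2 + 6p_b.
Set qd = qs: 2732.2 - 6p_b = 1580.2 + 6p_b, so 1152 = 12p_b and p_b = 96.
Then p_s = 96 - 7 = 89 and q = 2732.2 - 6(96) = 2156.2.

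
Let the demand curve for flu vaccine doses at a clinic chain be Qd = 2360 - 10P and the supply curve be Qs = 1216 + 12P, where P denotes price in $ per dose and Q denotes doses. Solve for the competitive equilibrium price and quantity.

P* = 52, Q* = 1840

The market clears where 2360 - 10P = 1216 + 12P. Rearranging, 22P = 1144, hence P* = 52.
Plugging P* into demand: Q* = 2360 - 10(52) = 1840.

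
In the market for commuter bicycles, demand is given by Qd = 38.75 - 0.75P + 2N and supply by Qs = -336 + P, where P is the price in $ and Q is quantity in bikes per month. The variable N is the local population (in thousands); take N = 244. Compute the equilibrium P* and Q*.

P* = 493, Q* = 157

With N = 244, demand is Qd = 526.75 - 0.75P.
At equilibrium Qd = Qs, so 526.75 - 0.75P = -336 + P; collecting terms, 862.75 = 1.75P and P* = 493.
Plugging P* into demand: Q* = 526.75 - 0.75(493) = 157.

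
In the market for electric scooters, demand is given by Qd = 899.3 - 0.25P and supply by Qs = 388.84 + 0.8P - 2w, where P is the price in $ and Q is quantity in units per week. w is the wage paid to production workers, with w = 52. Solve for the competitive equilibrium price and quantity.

With w = 52, supply is Qs = 284.84 + 0.8P.
Equating demand and supply, 899.3 - 0.25P = 284.84 + 0.8P gives 1.05P = 614.46, so P* = 585.2.
Substitute back: Q* = 899.3 - 0.25(585.2) = 753.

P* = 585.2, Q* = 753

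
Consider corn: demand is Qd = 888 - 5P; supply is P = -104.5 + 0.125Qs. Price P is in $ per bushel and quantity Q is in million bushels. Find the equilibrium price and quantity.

P* = 4, Q* = 868

Inverting to quantity form: Qs = 836 + 8P.
Equating demand and supply, 888 - 5P = 836 + 8P gives 13P = 52, so P* = 4.
From the demand curve, Q* = 888 - 5(4) = 868.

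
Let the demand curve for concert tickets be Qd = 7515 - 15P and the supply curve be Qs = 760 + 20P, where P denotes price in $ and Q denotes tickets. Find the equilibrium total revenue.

Total revenue = 891660

Equating demand and supply, 7515 - 15P = 760 + 20P gives 35P = 6755, so P* = 193.
Plugging P* into demand: Q* = 7515 - 15(193) = 4620.
Total revenue = P* × Q* = 193 × 4620 = 891660.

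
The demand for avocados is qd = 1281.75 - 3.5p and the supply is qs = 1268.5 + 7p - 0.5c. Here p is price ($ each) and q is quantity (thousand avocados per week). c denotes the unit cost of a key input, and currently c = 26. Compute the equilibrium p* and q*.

With c = 26, supply is qs = 1255.5 + 7p.
Equating demand and supply, 1281.75 - 3.5p = 1255.5 + 7p gives 10.5p = 26.25, so p* = 2.5.
Substitute back: q* = 1281.75 - 3.5(2.5) = 1273.

p* = 2.5, q* = 1273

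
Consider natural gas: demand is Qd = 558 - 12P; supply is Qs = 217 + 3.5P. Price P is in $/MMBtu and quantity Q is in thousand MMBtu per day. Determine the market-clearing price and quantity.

Set Qd = Qs: 558 - 12P = 217 + 3.5P, so 341 = 15.5P and P* = 22.
Plugging P* into demand: Q* = 558 - 12(22) = 294.

P* = 22, Q* = 294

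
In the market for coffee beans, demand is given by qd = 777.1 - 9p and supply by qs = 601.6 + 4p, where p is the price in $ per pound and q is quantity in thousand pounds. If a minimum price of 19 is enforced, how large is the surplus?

Evaluating both curves at the floor price 19 gives qd = 606.1, qs = 677.6.
Surplus = qs - qd = 677.6 - 606.1 = 71.5.

Surplus = 71.5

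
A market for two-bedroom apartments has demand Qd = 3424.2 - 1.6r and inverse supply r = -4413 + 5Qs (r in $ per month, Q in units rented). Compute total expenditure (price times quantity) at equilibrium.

Inverting to quantity form: Qs = 882.6 + 0.2r.
Set Qd = Qs: 3424.2 - 1.6r = 882.6 + 0.2r, so 2541.6 = 1.8r and r* = 1412.
Plugging r* into demand: Q* = 3424.2 - 1.6(1412) = 1165.
Total expenditure = r* × Q* = 1412 × 1165 = 1644980.

Total expenditure = 1644980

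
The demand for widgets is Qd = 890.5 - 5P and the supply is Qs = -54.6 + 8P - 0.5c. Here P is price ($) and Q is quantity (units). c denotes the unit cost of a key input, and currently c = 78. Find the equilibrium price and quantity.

P* = 75.7, Q* = 512

With c = 78, supply is Qs = -93.6 + 8P.
The market clears where 890.5 - 5P = -93.6 + 8P. Rearranging, 13P = 984.1, hence P* = 75.7.
Then Q* = 890.5 - 5(75.7) = 512.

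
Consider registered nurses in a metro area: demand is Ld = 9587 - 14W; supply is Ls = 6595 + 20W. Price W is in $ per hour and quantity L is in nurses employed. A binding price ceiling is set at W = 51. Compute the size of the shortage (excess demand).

Evaluating both curves at the ceiling price 51 gives Ld = 8873, Ls = 7615.
Shortage = Ld - Ls = 8873 - 7615 = 1258.

Shortage = 1258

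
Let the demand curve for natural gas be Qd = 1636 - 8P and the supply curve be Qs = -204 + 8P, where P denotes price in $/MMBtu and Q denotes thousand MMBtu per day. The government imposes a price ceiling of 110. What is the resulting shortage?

Shortage = 80

With P fixed at 110, quantity demanded is 756 and quantity supplied is 676.
Shortage = Qd - Qs = 756 - 676 = 80.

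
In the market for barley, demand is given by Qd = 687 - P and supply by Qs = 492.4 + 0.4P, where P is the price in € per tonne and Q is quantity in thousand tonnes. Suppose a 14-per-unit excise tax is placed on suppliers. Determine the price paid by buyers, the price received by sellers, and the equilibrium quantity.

Suppliers keep P_s = P_b - 14 per unit, so supply in terms of the buyer price is Qs = 486.8 + 0.4P_b.
Equate demand and the shifted supply: 687 - P_b = 486.8 + 0.4P_b, giving 1.4P_b = 200.2, so P_b = 143.
Then P_s = 143 - 14 = 129 and Q = 687 - 143 = 544.

P_b = 143, P_s = 129, Q = 544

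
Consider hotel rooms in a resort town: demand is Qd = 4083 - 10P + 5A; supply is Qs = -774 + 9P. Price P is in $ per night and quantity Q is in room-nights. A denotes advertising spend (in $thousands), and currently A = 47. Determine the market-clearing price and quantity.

P* = 268, Q* = 1638

With A = 47, demand is Qd = 4318 - 10P.
Set Qd = Qs: 4318 - 10P = -774 + 9P, so 5092 = 19P and P* = 268.
Then Q* = 4318 - 10(268) = 1638.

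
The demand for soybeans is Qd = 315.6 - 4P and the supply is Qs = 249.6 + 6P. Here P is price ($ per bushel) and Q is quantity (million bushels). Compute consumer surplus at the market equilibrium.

Equating demand and supply, 315.6 - 4P = 249.6 + 6P gives 10P = 66, so P* = 6.6.
Plugging P* into demand: Q* = 315.6 - 4(6.6) = 289.2.
Demand choke price (Qd = 0): P = 315.6/4 = 78.9. Consumer surplus = ½ × (78.9 - 6.6) × 289.2 = 10454.58.

Consumer surplus = 10454.58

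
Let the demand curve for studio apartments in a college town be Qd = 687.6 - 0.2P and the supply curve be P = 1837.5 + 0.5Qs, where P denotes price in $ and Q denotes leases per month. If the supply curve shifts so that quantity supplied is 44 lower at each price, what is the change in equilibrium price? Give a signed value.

Inverting to quantity form: Qs = -3675 + 2P.
Set Qd = Qs: 687.6 - 0.2P = -3675 + 2P, so 4362.6 = 2.2P and P* = 1983.
Substitute back: Q* = 687.6 - 0.2(1983) = 291.
After the shift, supply is Qs = -3719 + 2P.
Re-solving, 2.2P = 4406.6 gives P = 2003 and Q = 287.
ΔP = 2003 - 1983 = 20.

ΔP = 20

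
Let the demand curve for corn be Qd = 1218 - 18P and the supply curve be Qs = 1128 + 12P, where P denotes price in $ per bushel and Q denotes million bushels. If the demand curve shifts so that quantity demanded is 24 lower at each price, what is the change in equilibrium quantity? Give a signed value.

ΔQ = -9.6

Set Qd = Qs: 1218 - 18P = 1128 + 12P, so 90 = 30P and P* = 3.
Then Q* = 1218 - 18(3) = 1164.
After the shift, demand is Qd = 1194 - 18P.
New equilibrium: 66 = 30P, so P = 2.2 and Q = 1154.4.
ΔQ = 1154.4 - 1164 = -9.6.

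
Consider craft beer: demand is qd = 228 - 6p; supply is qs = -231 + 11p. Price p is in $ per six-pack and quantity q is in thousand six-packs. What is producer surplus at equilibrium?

Producer surplus = 198

Set qd = qs: 228 - 6p = -231 + 11p, so 459 = 17p and p* = 27.
From the demand curve, q* = 228 - 6(27) = 66.
Supply choke price (qs = 0): p = 21. Producer surplus = ½ × (27 - 21) × 66 = 198.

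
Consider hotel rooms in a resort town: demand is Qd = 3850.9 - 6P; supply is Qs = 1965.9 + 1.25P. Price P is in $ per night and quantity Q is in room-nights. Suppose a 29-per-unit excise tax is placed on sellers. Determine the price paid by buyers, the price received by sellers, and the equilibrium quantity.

With a tax of 29 on sellers, they supply based on the net price P_s = P_b - 29, so Qs = 1929.65 + 1.25P_b.
Equate demand and the shifted supply: 3850.9 - 6P_b = 1929.65 + 1.25P_b, giving 7.25P_b = 1921.25, so P_b = 265.
Then P_s = 265 - 29 = 236 and Q = 3850.9 - 6(265) = 2260.9.

P_b = 265, P_s = 236, Q = 2260.9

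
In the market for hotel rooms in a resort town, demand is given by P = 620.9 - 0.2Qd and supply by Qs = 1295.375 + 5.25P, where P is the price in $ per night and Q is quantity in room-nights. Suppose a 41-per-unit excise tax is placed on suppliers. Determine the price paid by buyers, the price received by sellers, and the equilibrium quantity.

In direct form, Qd = 3104.5 - 5P.
With a tax of 41 on suppliers, they supply based on the net price P_s = P_b - 41, so Qs = 1080.125 + 5.25P_b.
Market clearing requires 3104.5 - 5P_b = 1080.125 + 5.25P_b; hence 2024.375 = 10.25P_b and P_b = 197.5.
So P_s = 156.5 and the quantity traded is Q = 3104.5 - 5(197.5) = 2117.

P_b = 197.5, P_s = 156.5, Q = 2117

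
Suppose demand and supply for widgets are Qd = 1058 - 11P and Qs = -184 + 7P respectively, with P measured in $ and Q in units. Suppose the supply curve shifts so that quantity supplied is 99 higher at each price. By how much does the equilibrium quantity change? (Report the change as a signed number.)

The market clears where 1058 - 11P = -184 + 7P. Rearranging, 18P = 1242, hence P* = 69.
From the demand curve, Q* = 1058 - 11(69) = 299.
After the shift, supply is Qs = -85 + 7P.
The new intersection has 1143 = 18P, i.e. P = 63.5, Q = 359.5.
ΔQ = 359.5 - 299 = 60.5.

ΔQ = 60.5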